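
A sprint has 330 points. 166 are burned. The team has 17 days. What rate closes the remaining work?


Formula: Required rate = Remaining points / Days left
Remaining = 330 - 166 = 164 points
Required rate = 164 / 17 = 9.65 points/day

9.65 points/day


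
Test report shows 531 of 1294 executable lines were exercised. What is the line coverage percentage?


Coverage = covered / total * 100
Coverage = 531 / 1294 * 100
Coverage = 41.04%

41.04%


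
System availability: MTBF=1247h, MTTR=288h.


Availability = MTBF / (MTBF + MTTR)
Availability = 1247 / (1247 + 288)
Availability = 1247 / 1535
Availability = 81.2378%

81.2378%


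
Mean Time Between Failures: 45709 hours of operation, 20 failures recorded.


Formula: MTBF = Total operating time / Number of failures
MTBF = 45709 / 20
MTBF = 2285.45 hours

2285.45 hours


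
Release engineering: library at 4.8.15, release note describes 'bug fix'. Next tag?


Current: 4.8.15
Change category: 'bug fix' → patch bump
SemVer rule: patch bump → increment PATCH (MAJOR and MINOR unchanged)
New: 4.8.16

4.8.16


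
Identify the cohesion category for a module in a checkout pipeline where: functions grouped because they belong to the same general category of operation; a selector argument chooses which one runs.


Reasoning: Grouped by category of activity, not by data or sequence
Type: Logical cohesion

Logical cohesion


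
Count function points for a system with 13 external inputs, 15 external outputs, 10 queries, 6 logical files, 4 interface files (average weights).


UFP = EI*4 + EO*5 + EQ*4 + ILF*10 + EIF*7
UFP = 13*4 + 15*5 + 10*4 + 6*10 + 4*7
UFP = 52 + 75 + 40 + 60 + 28
UFP = 255

255


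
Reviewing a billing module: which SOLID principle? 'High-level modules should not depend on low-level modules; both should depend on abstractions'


This describes the Dependency Inversion Principle (DIP)

Dependency Inversion Principle (DIP)


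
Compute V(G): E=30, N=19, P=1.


Formula: V(G) = E - N + 2P
V(G) = 30 - 19 + 2*1
V(G) = 11 + 2
V(G) = 13

13


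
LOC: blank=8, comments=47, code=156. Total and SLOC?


Total LOC = blank + comment + code
Total LOC = 8 + 47 + 156 = 211
SLOC (source only) = code = 156

Total LOC: 211, SLOC: 156


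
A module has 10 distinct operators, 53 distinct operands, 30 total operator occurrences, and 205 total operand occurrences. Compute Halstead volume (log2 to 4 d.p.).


Formula: V = N * log2(η), where N = N1 + N2 and η = η1 + η2
η = 10 + 53 = 63
N = 30 + 205 = 235
log2(63) ≈ 5.9773
V = 235 * 5.9773 = 1404.67

1404.67


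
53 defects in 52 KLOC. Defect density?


Defect density = defects / KLOC
Defect density = 53 / 52
Defect density = 1.019 defects/KLOC

1.019 defects/KLOC


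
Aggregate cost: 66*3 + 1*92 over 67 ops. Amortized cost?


Formula: Amortized cost = Total cost / Operations
Total cost = (66 * 3) + (1 * 92)
Total cost = 198 + 92 = 290
Amortized = 290 / 67 = 4.3284

4.3284


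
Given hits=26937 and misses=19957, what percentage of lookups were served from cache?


Formula: hit rate = hits / (hits + misses) * 100
hit rate = 26937 / (26937 + 19957) * 100
hit rate = 26937 / 46894 * 100
hit rate = 57.44%

57.44%


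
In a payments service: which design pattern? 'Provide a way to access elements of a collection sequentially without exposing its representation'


This matches the Iterator pattern

Iterator


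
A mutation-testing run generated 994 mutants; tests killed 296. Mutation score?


Mutation score = killed / total * 100
Mutation score = 296 / 994 * 100
Mutation score = 29.78%

29.78%


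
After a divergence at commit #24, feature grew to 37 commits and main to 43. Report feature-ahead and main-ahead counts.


Common ancestor: commit #24
feature commits after divergence: 37 - 24 = 13
main commits after divergence: 43 - 24 = 19
feature is 13 commits ahead of main
main is 19 commits ahead of feature

feature ahead: 13, main ahead: 19


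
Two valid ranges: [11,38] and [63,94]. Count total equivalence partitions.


Valid ranges: [11,38] and [63,94]
Class 1: x < 11 — invalid
Class 2: 11 ≤ x ≤ 38 — valid
Class 3: 38 < x < 63 — invalid (gap between ranges)
Class 4: 63 ≤ x ≤ 94 — valid
Class 5: x > 94 — invalid
Total equivalence classes: 5

5 equivalence classes


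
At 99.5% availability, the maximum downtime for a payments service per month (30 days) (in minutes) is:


Formula: allowed downtime = period * (100 - SLA) / 100
Period (month (30 days)) = 43200 minutes
Unavailability fraction = (100 - 99.5) / 100
Allowed downtime = 43200 * (100 - 99.5) / 100
Allowed downtime = 216.0 minutes

216.0 minutes


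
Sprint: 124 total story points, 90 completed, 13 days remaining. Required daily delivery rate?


Formula: Required rate = Remaining points / Days left
Remaining = 124 - 90 = 34 points
Required rate = 34 / 13 = 2.62 points/day

2.62 points/day


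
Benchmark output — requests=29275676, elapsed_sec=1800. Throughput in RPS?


Formula: throughput = requests / seconds
throughput = 29275676 / 1800
throughput = 16264.26 requests/second

16264.26 requests/second


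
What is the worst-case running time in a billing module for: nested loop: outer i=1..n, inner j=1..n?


Reasoning: n iterations times n iterations
Complexity: O(n^2)

O(n^2)


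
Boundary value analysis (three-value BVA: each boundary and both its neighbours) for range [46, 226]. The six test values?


Range: [46, 226]
Boundaries: just below min, min, min+1, max-1, max, just above max
Values: [45, 46, 47, 225, 226, 227]

[45, 46, 47, 225, 226, 227]


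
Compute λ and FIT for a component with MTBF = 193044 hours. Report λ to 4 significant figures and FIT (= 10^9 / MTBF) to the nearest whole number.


Formula: λ = 1 / MTBF; FIT = λ × 1e9 = 1e9 / MTBF
λ = 1 / 193044 ≈ 5.180e-06 failures/hour
FIT = 1e9 / 193044 ≈ 5180 failures per 1e9 hours (nearest whole number)

λ = 5.180e-06 /h, FIT = 5180


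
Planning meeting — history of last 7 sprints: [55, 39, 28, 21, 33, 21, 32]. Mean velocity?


Formula: Avg velocity = Total points / Number of sprints
Points: [55, 39, 28, 21, 33, 21, 32]
Sum = 55 + 39 + 28 + 21 + 33 + 21 + 32 = 229
Avg velocity = 229 / 7 = 32.71 points/sprint

32.71 points/sprint


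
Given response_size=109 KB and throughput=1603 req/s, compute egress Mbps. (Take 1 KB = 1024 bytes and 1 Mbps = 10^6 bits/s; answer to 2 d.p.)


Formula: Mbps = payload_bytes * RPS * 8 / 1e6
Payload per request = 109 KB = 109 * 1024 = 111616 bytes
Total bytes/sec = 111616 * 1603 = 178920448
Total bits/sec = 178920448 * 8 = 1431363584
Mbps = 1431363584 / 1e6 = 1431.36

1431.36 Mbps


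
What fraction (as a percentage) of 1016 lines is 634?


Coverage = covered / total * 100
Coverage = 634 / 1016 * 100
Coverage = 62.4%

62.4%


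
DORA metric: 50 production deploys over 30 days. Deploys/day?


Formula: deployments per day = releases / days
= 50 / 30
= 1.667 deploys/day
(equivalently, 11.67 deploys/week)

1.667 deploys/day


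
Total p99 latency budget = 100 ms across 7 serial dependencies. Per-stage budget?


Formula: per_stage = total_budget / stages
per_stage = 100 / 7
per_stage = 14.29 ms

14.29 ms


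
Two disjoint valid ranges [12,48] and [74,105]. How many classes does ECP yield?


Valid ranges: [12,48] and [74,105]
Class 1: x < 12 — invalid
Class 2: 12 ≤ x ≤ 48 — valid
Class 3: 48 < x < 74 — invalid (gap between ranges)
Class 4: 74 ≤ x ≤ 105 — valid
Class 5: x > 105 — invalid
Total equivalence classes: 5

5 equivalence classes


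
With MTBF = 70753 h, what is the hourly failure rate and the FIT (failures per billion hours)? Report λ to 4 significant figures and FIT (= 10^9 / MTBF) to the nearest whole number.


Formula: λ = 1 / MTBF; FIT = λ × 1e9 = 1e9 / MTBF
λ = 1 / 70753 ≈ 1.413e-05 failures/hour
FIT = 1e9 / 70753 ≈ 14134 failures per 1e9 hours (nearest whole number)

λ = 1.413e-05 /h, FIT = 14134


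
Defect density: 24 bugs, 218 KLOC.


Defect density = defects / KLOC
Defect density = 24 / 218
Defect density = 0.11 defects/KLOC

0.11 defects/KLOC


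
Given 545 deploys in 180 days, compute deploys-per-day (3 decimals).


Formula: deployments per day = releases / days
= 545 / 180
= 3.028 deploys/day
(equivalently, 21.19 deploys/week)

3.028 deploys/day


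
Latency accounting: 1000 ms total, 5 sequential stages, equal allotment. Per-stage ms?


Formula: per_stage = total_budget / stages
per_stage = 1000 / 5
per_stage = 200.0 ms

200.0 ms


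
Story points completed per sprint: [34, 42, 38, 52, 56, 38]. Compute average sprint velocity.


Formula: Avg velocity = Total points / Number of sprints
Points: [34, 42, 38, 52, 56, 38]
Sum = 34 + 42 + 38 + 52 + 56 + 38 = 260
Avg velocity = 260 / 6 = 43.33 points/sprint

43.33 points/sprint


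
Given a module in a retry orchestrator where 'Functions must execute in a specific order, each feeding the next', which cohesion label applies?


Reasoning: Output of one is input to next
Type: Sequential cohesion

Sequential cohesion


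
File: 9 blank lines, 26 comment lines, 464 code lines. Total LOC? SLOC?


Total LOC = blank + comment + code
Total LOC = 9 + 26 + 464 = 499
SLOC (source only) = code = 464

Total LOC: 499, SLOC: 464


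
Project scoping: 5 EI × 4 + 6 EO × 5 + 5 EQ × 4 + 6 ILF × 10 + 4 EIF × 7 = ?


UFP = EI*4 + EO*5 + EQ*4 + ILF*10 + EIF*7
UFP = 5*4 + 6*5 + 5*4 + 6*10 + 4*7
UFP = 20 + 30 + 20 + 60 + 28
UFP = 158

158


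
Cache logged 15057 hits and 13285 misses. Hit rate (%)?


Formula: hit rate = hits / (hits + misses) * 100
hit rate = 15057 / (15057 + 13285) * 100
hit rate = 15057 / 28342 * 100
hit rate = 53.13%

53.13%


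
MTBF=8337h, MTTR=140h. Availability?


Availability = MTBF / (MTBF + MTTR)
Availability = 8337 / (8337 + 140)
Availability = 8337 / 8477
Availability = 98.3485%

98.3485%


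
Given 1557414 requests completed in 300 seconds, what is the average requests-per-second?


Formula: throughput = requests / seconds
throughput = 1557414 / 300
throughput = 5191.38 requests/second

5191.38 requests/second


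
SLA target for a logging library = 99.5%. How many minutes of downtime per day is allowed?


Formula: allowed downtime = period * (100 - SLA) / 100
Period (day) = 1440 minutes
Unavailability fraction = (100 - 99.5) / 100
Allowed downtime = 1440 * (100 - 99.5) / 100
Allowed downtime = 7.2 minutes

7.2 minutes


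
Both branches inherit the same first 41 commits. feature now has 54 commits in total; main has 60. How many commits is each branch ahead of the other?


Common ancestor: commit #41
feature commits after divergence: 54 - 41 = 13
main commits after divergence: 60 - 41 = 19
feature is 13 commits ahead of main
main is 19 commits ahead of feature

feature ahead: 13, main ahead: 19


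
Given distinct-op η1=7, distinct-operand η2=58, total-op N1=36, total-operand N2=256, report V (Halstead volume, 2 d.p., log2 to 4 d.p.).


Formula: V = N * log2(η), where N = N1 + N2 and η = η1 + η2
η = 7 + 58 = 65
N = 36 + 256 = 292
log2(65) ≈ 6.0224
V = 292 * 6.0224 = 1758.54

1758.54


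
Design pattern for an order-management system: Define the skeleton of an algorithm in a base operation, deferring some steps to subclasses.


This matches the Template Method pattern

Template Method


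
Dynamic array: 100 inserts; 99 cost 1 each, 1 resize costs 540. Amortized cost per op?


Formula: Amortized cost = Total cost / Operations
Total cost = (99 * 1) + (1 * 540)
Total cost = 99 + 540 = 639
Amortized = 639 / 100 = 6.39

6.39


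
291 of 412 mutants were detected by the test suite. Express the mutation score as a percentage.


Mutation score = killed / total * 100
Mutation score = 291 / 412 * 100
Mutation score = 70.63%

70.63%


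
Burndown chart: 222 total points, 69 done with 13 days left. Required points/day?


Formula: Required rate = Remaining points / Days left
Remaining = 222 - 69 = 153 points
Required rate = 153 / 13 = 11.77 points/day

11.77 points/day


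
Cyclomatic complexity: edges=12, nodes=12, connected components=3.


Formula: V(G) = E - N + 2P
V(G) = 12 - 12 + 2*3
V(G) = 0 + 6
V(G) = 6

6


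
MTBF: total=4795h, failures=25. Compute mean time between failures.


Formula: MTBF = Total operating time / Number of failures
MTBF = 4795 / 25
MTBF = 191.8 hours

191.8 hours


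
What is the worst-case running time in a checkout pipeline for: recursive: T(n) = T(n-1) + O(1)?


Reasoning: linear recursion with constant work per frame
Complexity: O(n)

O(n)


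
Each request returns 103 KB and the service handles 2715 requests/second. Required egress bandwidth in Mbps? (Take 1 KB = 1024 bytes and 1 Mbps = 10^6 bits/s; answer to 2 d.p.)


Formula: Mbps = payload_bytes * RPS * 8 / 1e6
Payload per request = 103 KB = 103 * 1024 = 105472 bytes
Total bytes/sec = 105472 * 2715 = 286356480
Total bits/sec = 286356480 * 8 = 2290851840
Mbps = 2290851840 / 1e6 = 2290.85

2290.85 Mbps


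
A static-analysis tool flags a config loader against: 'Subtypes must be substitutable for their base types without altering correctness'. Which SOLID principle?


This describes the Liskov Substitution Principle (LSP)

Liskov Substitution Principle (LSP)


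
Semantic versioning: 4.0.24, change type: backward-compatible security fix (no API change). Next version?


Current: 4.0.24
Change category: 'backward-compatible security fix (no API change)' → patch bump
SemVer rule: patch bump → increment PATCH (MAJOR and MINOR unchanged)
New: 4.0.25

4.0.25


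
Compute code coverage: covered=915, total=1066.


Coverage = covered / total * 100
Coverage = 915 / 1066 * 100
Coverage = 85.83%

85.83%


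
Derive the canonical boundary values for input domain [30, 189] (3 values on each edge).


Range: [30, 189]
Boundaries: just below min, min, min+1, max-1, max, just above max
Values: [29, 30, 31, 188, 189, 190]

[29, 30, 31, 188, 189, 190]


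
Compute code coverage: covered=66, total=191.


Coverage = covered / total * 100
Coverage = 66 / 191 * 100
Coverage = 34.55%

34.55%


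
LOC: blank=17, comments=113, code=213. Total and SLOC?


Total LOC = blank + comment + code
Total LOC = 17 + 113 + 213 = 343
SLOC (source only) = code = 213

Total LOC: 343, SLOC: 213


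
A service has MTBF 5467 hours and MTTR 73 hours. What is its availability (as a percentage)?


Availability = MTBF / (MTBF + MTTR)
Availability = 5467 / (5467 + 73)
Availability = 5467 / 5540
Availability = 98.6823%

98.6823%


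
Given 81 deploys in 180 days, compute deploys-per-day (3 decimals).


Formula: deployments per day = releases / days
= 81 / 180
= 0.45 deploys/day
(equivalently, 3.15 deploys/week)

0.45 deploys/day


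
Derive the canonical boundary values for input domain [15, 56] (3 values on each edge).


Range: [15, 56]
Boundaries: just below min, min, min+1, max-1, max, just above max
Values: [14, 15, 16, 55, 56, 57]

[14, 15, 16, 55, 56, 57]


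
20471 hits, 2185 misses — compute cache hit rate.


Formula: hit rate = hits / (hits + misses) * 100
hit rate = 20471 / (20471 + 2185) * 100
hit rate = 20471 / 22656 * 100
hit rate = 90.36%

90.36%


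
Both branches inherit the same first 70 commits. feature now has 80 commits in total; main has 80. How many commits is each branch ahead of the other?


Common ancestor: commit #70
feature commits after divergence: 80 - 70 = 10
main commits after divergence: 80 - 70 = 10
feature is 10 commits ahead of main
main is 10 commits ahead of feature

feature ahead: 10, main ahead: 10


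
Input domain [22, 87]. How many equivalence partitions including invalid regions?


Valid range: [22, 87]
Class 1: x < 22 — invalid
Class 2: 22 ≤ x ≤ 87 — valid
Class 3: x > 87 — invalid
Total equivalence classes: 3

3 equivalence classes


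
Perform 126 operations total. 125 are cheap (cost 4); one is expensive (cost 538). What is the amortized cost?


Formula: Amortized cost = Total cost / Operations
Total cost = (125 * 4) + (1 * 538)
Total cost = 500 + 538 = 1038
Amortized = 1038 / 126 = 8.2381

8.2381


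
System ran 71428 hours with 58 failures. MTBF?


Formula: MTBF = Total operating time / Number of failures
MTBF = 71428 / 58
MTBF = 1231.52 hours

1231.52 hours


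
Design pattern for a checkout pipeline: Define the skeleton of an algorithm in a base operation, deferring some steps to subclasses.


This matches the Template Method pattern

Template Method


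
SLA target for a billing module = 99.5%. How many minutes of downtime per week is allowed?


Formula: allowed downtime = period * (100 - SLA) / 100
Period (week) = 10080 minutes
Unavailability fraction = (100 - 99.5) / 100
Allowed downtime = 10080 * (100 - 99.5) / 100
Allowed downtime = 50.4 minutes

50.4 minutes


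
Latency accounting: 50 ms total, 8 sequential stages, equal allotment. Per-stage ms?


Formula: per_stage = total_budget / stages
per_stage = 50 / 8
per_stage = 6.25 ms

6.25 ms


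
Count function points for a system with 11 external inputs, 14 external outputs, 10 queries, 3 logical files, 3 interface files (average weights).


UFP = EI*4 + EO*5 + EQ*4 + ILF*10 + EIF*7
UFP = 11*4 + 14*5 + 10*4 + 3*10 + 3*7
UFP = 44 + 70 + 40 + 30 + 21
UFP = 205

205


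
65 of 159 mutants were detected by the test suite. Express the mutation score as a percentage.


Mutation score = killed / total * 100
Mutation score = 65 / 159 * 100
Mutation score = 40.88%

40.88%


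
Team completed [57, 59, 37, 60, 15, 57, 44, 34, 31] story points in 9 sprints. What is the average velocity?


Formula: Avg velocity = Total points / Number of sprints
Points: [57, 59, 37, 60, 15, 57, 44, 34, 31]
Sum = 57 + 59 + 37 + 60 + 15 + 57 + 44 + 34 + 31 = 394
Avg velocity = 394 / 9 = 43.78 points/sprint

43.78 points/sprint


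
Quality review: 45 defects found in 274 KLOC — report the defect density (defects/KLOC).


Defect density = defects / KLOC
Defect density = 45 / 274
Defect density = 0.164 defects/KLOC

0.164 defects/KLOC


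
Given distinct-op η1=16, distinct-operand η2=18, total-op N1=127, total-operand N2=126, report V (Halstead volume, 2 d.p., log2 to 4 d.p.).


Formula: V = N * log2(η), where N = N1 + N2 and η = η1 + η2
η = 16 + 18 = 34
N = 127 + 126 = 253
log2(34) ≈ 5.0875
V = 253 * 5.0875 = 1287.14

1287.14


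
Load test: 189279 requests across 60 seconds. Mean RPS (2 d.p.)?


Formula: throughput = requests / seconds
throughput = 189279 / 60
throughput = 3154.65 requests/second

3154.65 requests/second


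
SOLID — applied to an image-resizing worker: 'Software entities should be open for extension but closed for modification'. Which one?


This describes the Open/Closed Principle (OCP)

Open/Closed Principle (OCP)


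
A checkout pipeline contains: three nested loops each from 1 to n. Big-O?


Reasoning: three levels of nesting over n
Complexity: O(n^3)

O(n^3)


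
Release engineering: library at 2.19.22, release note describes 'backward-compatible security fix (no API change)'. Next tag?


Current: 2.19.22
Change category: 'backward-compatible security fix (no API change)' → patch bump
SemVer rule: patch bump → increment PATCH (MAJOR and MINOR unchanged)
New: 2.19.23

2.19.23


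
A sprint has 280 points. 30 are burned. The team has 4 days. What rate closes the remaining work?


Formula: Required rate = Remaining points / Days left
Remaining = 280 - 30 = 250 points
Required rate = 250 / 4 = 62.5 points/day

62.5 points/day


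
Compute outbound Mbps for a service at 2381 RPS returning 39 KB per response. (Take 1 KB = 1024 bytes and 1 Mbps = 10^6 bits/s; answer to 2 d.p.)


Formula: Mbps = payload_bytes * RPS * 8 / 1e6
Payload per request = 39 KB = 39 * 1024 = 39936 bytes
Total bytes/sec = 39936 * 2381 = 95087616
Total bits/sec = 95087616 * 8 = 760700928
Mbps = 760700928 / 1e6 = 760.7

760.7 Mbps


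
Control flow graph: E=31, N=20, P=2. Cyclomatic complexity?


Formula: V(G) = E - N + 2P
V(G) = 31 - 20 + 2*2
V(G) = 11 + 4
V(G) = 15

15


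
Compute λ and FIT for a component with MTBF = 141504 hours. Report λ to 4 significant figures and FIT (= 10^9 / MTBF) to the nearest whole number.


Formula: λ = 1 / MTBF; FIT = λ × 1e9 = 1e9 / MTBF
λ = 1 / 141504 ≈ 7.067e-06 failures/hour
FIT = 1e9 / 141504 ≈ 7067 failures per 1e9 hours (nearest whole number)

λ = 7.067e-06 /h, FIT = 7067


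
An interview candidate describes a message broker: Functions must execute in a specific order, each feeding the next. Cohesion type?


Reasoning: Output of one is input to next
Type: Sequential cohesion

Sequential cohesion


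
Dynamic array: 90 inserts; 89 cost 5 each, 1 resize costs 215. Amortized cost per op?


Formula: Amortized cost = Total cost / Operations
Total cost = (89 * 5) + (1 * 215)
Total cost = 445 + 215 = 660
Amortized = 660 / 90 = 7.3333

7.3333


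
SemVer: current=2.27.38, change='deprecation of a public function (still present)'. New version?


Current: 2.27.38
Change category: 'deprecation of a public function (still present)' → minor bump
SemVer rule: minor bump → increment MINOR, reset PATCH to 0 (MAJOR unchanged)
New: 2.28.0

2.28.0


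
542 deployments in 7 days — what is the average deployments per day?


Formula: deployments per day = releases / days
= 542 / 7
= 77.429 deploys/day
(equivalently, 542.0 deploys/week)

77.429 deploys/day


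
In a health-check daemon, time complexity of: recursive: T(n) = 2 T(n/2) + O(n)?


Reasoning: master theorem case 2 (merge-sort recurrence)
Complexity: O(n log n)

O(n log n)


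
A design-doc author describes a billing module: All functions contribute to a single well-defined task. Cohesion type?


Reasoning: Best: single purpose
Type: Functional cohesion

Functional cohesion


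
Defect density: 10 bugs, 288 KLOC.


Defect density = defects / KLOC
Defect density = 10 / 288
Defect density = 0.035 defects/KLOC

0.035 defects/KLOC


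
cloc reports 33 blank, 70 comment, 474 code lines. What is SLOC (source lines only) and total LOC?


Total LOC = blank + comment + code
Total LOC = 33 + 70 + 474 = 577
SLOC (source only) = code = 474

Total LOC: 577, SLOC: 474


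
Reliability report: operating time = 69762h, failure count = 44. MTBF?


Formula: MTBF = Total operating time / Number of failures
MTBF = 69762 / 44
MTBF = 1585.5 hours

1585.5 hours


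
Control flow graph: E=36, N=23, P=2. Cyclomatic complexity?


Formula: V(G) = E - N + 2P
V(G) = 36 - 23 + 2*2
V(G) = 13 + 4
V(G) = 17

17


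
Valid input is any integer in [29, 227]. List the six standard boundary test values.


Range: [29, 227]
Boundaries: just below min, min, min+1, max-1, max, just above max
Values: [28, 29, 30, 226, 227, 228]

[28, 29, 30, 226, 227, 228]


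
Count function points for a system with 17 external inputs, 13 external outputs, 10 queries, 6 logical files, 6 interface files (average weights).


UFP = EI*4 + EO*5 + EQ*4 + ILF*10 + EIF*7
UFP = 17*4 + 13*5 + 10*4 + 6*10 + 6*7
UFP = 68 + 65 + 40 + 60 + 42
UFP = 275

275


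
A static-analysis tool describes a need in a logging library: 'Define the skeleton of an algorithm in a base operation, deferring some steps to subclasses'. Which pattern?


This matches the Template Method pattern

Template Method


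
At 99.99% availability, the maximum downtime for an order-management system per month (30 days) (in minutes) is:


Formula: allowed downtime = period * (100 - SLA) / 100
Period (month (30 days)) = 43200 minutes
Unavailability fraction = (100 - 99.99) / 100
Allowed downtime = 43200 * (100 - 99.99) / 100
Allowed downtime = 4.32 minutes

4.32 minutes


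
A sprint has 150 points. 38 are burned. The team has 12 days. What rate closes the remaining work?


Formula: Required rate = Remaining points / Days left
Remaining = 150 - 38 = 112 points
Required rate = 112 / 12 = 9.33 points/day

9.33 points/day


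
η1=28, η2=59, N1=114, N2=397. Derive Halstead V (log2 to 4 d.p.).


Formula: V = N * log2(η), where N = N1 + N2 and η = η1 + η2
η = 28 + 59 = 87
N = 114 + 397 = 511
log2(87) ≈ 6.4429
V = 511 * 6.4429 = 3292.32

3292.32


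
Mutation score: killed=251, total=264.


Mutation score = killed / total * 100
Mutation score = 251 / 264 * 100
Mutation score = 95.08%

95.08%


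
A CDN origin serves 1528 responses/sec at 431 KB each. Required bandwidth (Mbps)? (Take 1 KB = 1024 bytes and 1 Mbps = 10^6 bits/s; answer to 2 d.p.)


Formula: Mbps = payload_bytes * RPS * 8 / 1e6
Payload per request = 431 KB = 431 * 1024 = 441344 bytes
Total bytes/sec = 441344 * 1528 = 674373632
Total bits/sec = 674373632 * 8 = 5394989056
Mbps = 5394989056 / 1e6 = 5394.99

5394.99 Mbps


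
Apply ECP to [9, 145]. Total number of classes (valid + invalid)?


Valid range: [9, 145]
Class 1: x < 9 — invalid
Class 2: 9 ≤ x ≤ 145 — valid
Class 3: x > 145 — invalid
Total equivalence classes: 3

3 equivalence classes


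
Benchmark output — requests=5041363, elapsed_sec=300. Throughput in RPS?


Formula: throughput = requests / seconds
throughput = 5041363 / 300
throughput = 16804.54 requests/second

16804.54 requests/second


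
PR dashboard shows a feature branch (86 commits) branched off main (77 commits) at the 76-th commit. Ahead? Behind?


Common ancestor: commit #76
feature commits after divergence: 86 - 76 = 10
main commits after divergence: 77 - 76 = 1
feature is 10 commits ahead of main
main is 1 commits ahead of feature

feature ahead: 10, main ahead: 1


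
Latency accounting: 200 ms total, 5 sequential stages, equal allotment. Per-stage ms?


Formula: per_stage = total_budget / stages
per_stage = 200 / 5
per_stage = 40.0 ms

40.0 ms


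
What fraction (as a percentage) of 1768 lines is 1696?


Coverage = covered / total * 100
Coverage = 1696 / 1768 * 100
Coverage = 95.93%

95.93%


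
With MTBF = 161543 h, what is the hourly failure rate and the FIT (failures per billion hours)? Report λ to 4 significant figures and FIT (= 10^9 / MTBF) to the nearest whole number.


Formula: λ = 1 / MTBF; FIT = λ × 1e9 = 1e9 / MTBF
λ = 1 / 161543 ≈ 6.190e-06 failures/hour
FIT = 1e9 / 161543 ≈ 6190 failures per 1e9 hours (nearest whole number)

λ = 6.190e-06 /h, FIT = 6190


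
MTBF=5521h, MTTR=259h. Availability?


Availability = MTBF / (MTBF + MTTR)
Availability = 5521 / (5521 + 259)
Availability = 5521 / 5780
Availability = 95.519%

95.519%


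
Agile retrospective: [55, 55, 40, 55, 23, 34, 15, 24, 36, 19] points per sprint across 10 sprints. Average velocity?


Formula: Avg velocity = Total points / Number of sprints
Points: [55, 55, 40, 55, 23, 34, 15, 24, 36, 19]
Sum = 55 + 55 + 40 + 55 + 23 + 34 + 15 + 24 + 36 + 19 = 356
Avg velocity = 356 / 10 = 35.6 points/sprint

35.6 points/sprint


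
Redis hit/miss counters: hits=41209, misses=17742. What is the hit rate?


Formula: hit rate = hits / (hits + misses) * 100
hit rate = 41209 / (41209 + 17742) * 100
hit rate = 41209 / 58951 * 100
hit rate = 69.9%

69.9%


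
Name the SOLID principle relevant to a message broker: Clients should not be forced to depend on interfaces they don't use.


This describes the Interface Segregation Principle (ISP)

Interface Segregation Principle (ISP)


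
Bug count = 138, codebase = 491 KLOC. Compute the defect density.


Defect density = defects / KLOC
Defect density = 138 / 491
Defect density = 0.281 defects/KLOC

0.281 defects/KLOC


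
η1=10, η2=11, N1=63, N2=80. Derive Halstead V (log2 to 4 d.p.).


Formula: V = N * log2(η), where N = N1 + N2 and η = η1 + η2
η = 10 + 11 = 21
N = 63 + 80 = 143
log2(21) ≈ 4.3923
V = 143 * 4.3923 = 628.10

628.10


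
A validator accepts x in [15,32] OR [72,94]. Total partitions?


Valid ranges: [15,32] and [72,94]
Class 1: x < 15 — invalid
Class 2: 15 ≤ x ≤ 32 — valid
Class 3: 32 < x < 72 — invalid (gap between ranges)
Class 4: 72 ≤ x ≤ 94 — valid
Class 5: x > 94 — invalid
Total equivalence classes: 5

5 equivalence classes


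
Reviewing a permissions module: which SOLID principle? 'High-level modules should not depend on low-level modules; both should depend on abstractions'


This describes the Dependency Inversion Principle (DIP)

Dependency Inversion Principle (DIP)


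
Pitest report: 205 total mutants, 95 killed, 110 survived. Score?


Mutation score = killed / total * 100
Mutation score = 95 / 205 * 100
Mutation score = 46.34%

46.34%


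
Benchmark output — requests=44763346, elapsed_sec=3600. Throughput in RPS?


Formula: throughput = requests / seconds
throughput = 44763346 / 3600
throughput = 12434.26 requests/second

12434.26 requests/second


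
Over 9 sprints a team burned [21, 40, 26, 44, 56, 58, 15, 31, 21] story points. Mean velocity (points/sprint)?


Formula: Avg velocity = Total points / Number of sprints
Points: [21, 40, 26, 44, 56, 58, 15, 31, 21]
Sum = 21 + 40 + 26 + 44 + 56 + 58 + 15 + 31 + 21 = 312
Avg velocity = 312 / 9 = 34.67 points/sprint

34.67 points/sprint


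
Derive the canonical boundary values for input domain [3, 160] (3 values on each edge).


Range: [3, 160]
Boundaries: just below min, min, min+1, max-1, max, just above max
Values: [2, 3, 4, 159, 160, 161]

[2, 3, 4, 159, 160, 161]


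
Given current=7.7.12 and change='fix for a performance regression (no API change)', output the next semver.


Current: 7.7.12
Change category: 'fix for a performance regression (no API change)' → patch bump
SemVer rule: patch bump → increment PATCH (MAJOR and MINOR unchanged)
New: 7.7.13

7.7.13


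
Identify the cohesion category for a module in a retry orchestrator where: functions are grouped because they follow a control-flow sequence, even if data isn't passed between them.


Reasoning: Grouped by order of execution within a routine, not by data flow
Type: Procedural cohesion

Procedural cohesion


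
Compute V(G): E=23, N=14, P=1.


Formula: V(G) = E - N + 2P
V(G) = 23 - 14 + 2*1
V(G) = 9 + 2
V(G) = 11

11


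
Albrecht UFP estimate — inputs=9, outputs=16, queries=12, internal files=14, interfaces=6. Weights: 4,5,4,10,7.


UFP = EI*4 + EO*5 + EQ*4 + ILF*10 + EIF*7
UFP = 9*4 + 16*5 + 12*4 + 14*10 + 6*7
UFP = 36 + 80 + 48 + 140 + 42
UFP = 346

346


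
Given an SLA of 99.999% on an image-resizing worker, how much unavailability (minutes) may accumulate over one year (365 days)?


Formula: allowed downtime = period * (100 - SLA) / 100
Period (year (365 days)) = 525600 minutes
Unavailability fraction = (100 - 99.999) / 100
Allowed downtime = 525600 * (100 - 99.999) / 100
Allowed downtime = 5.256 minutes

5.256 minutes


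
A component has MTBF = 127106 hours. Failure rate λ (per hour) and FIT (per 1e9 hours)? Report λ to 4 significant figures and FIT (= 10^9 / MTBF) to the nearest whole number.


Formula: λ = 1 / MTBF; FIT = λ × 1e9 = 1e9 / MTBF
λ = 1 / 127106 ≈ 7.867e-06 failures/hour
FIT = 1e9 / 127106 ≈ 7867 failures per 1e9 hours (nearest whole number)

λ = 7.867e-06 /h, FIT = 7867


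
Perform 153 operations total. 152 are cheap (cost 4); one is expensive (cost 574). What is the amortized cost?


Formula: Amortized cost = Total cost / Operations
Total cost = (152 * 4) + (1 * 574)
Total cost = 608 + 574 = 1182
Amortized = 1182 / 153 = 7.7255

7.7255


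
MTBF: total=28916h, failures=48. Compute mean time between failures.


Formula: MTBF = Total operating time / Number of failures
MTBF = 28916 / 48
MTBF = 602.42 hours

602.42 hours


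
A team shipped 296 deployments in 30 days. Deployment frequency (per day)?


Formula: deployments per day = releases / days
= 296 / 30
= 9.867 deploys/day
(equivalently, 69.07 deploys/week)

9.867 deploys/day


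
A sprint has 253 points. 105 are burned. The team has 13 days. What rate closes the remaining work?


Formula: Required rate = Remaining points / Days left
Remaining = 253 - 105 = 148 points
Required rate = 148 / 13 = 11.38 points/day

11.38 points/day


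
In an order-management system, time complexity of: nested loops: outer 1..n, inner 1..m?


Reasoning: product of independent bounds
Complexity: O(n*m)

O(n*m)


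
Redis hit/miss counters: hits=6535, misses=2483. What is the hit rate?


Formula: hit rate = hits / (hits + misses) * 100
hit rate = 6535 / (6535 + 2483) * 100
hit rate = 6535 / 9018 * 100
hit rate = 72.47%

72.47%


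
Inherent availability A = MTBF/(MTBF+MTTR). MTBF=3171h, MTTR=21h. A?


Availability = MTBF / (MTBF + MTTR)
Availability = 3171 / (3171 + 21)
Availability = 3171 / 3192
Availability = 99.3421%

99.3421%


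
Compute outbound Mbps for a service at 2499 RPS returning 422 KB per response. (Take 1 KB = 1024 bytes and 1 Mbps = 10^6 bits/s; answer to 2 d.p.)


Formula: Mbps = payload_bytes * RPS * 8 / 1e6
Payload per request = 422 KB = 422 * 1024 = 432128 bytes
Total bytes/sec = 432128 * 2499 = 1079887872
Total bits/sec = 1079887872 * 8 = 8639102976
Mbps = 8639102976 / 1e6 = 8639.1

8639.1 Mbps


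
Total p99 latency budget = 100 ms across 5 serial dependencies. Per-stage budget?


Formula: per_stage = total_budget / stages
per_stage = 100 / 5
per_stage = 20.0 ms

20.0 ms


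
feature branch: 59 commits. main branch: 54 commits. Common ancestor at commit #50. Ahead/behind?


Common ancestor: commit #50
feature commits after divergence: 59 - 50 = 9
main commits after divergence: 54 - 50 = 4
feature is 9 commits ahead of main
main is 4 commits ahead of feature

feature ahead: 9, main ahead: 4


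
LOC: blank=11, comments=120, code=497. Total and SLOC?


Total LOC = blank + comment + code
Total LOC = 11 + 120 + 497 = 628
SLOC (source only) = code = 497

Total LOC: 628, SLOC: 497


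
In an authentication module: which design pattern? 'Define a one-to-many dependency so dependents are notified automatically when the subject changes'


This matches the Observer pattern

Observer


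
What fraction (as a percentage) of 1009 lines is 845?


Coverage = covered / total * 100
Coverage = 845 / 1009 * 100
Coverage = 83.75%

83.75%


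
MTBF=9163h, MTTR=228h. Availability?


Availability = MTBF / (MTBF + MTTR)
Availability = 9163 / (9163 + 228)
Availability = 9163 / 9391
Availability = 97.5721%

97.5721%


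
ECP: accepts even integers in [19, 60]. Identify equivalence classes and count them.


Constraint: even integers in [19, 60]
Class 1: x < 19 — out-of-range invalid
Class 2: x in [19,60] but odd — wrong type invalid
Class 3: x in [19,60] and even — valid
Class 4: x > 60 — out-of-range invalid
Total equivalence classes: 4

4 equivalence classes


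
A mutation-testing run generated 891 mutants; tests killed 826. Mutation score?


Mutation score = killed / total * 100
Mutation score = 826 / 891 * 100
Mutation score = 92.7%

92.7%


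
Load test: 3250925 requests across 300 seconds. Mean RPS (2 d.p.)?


Formula: throughput = requests / seconds
throughput = 3250925 / 300
throughput = 10836.42 requests/second

10836.42 requests/second


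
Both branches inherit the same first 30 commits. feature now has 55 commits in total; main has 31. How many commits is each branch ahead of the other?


Common ancestor: commit #30
feature commits after divergence: 55 - 30 = 25
main commits after divergence: 31 - 30 = 1
feature is 25 commits ahead of main
main is 1 commits ahead of feature

feature ahead: 25, main ahead: 1


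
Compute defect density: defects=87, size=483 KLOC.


Defect density = defects / KLOC
Defect density = 87 / 483
Defect density = 0.18 defects/KLOC

0.18 defects/KLOC


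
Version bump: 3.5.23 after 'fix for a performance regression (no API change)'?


Current: 3.5.23
Change category: 'fix for a performance regression (no API change)' → patch bump
SemVer rule: patch bump → increment PATCH (MAJOR and MINOR unchanged)
New: 3.5.24

3.5.24


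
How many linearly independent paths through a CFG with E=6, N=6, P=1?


Formula: V(G) = E - N + 2P
V(G) = 6 - 6 + 2*1
V(G) = 0 + 2
V(G) = 2

2


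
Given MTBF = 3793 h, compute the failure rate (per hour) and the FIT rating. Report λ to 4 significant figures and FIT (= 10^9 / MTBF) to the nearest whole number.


Formula: λ = 1 / MTBF; FIT = λ × 1e9 = 1e9 / MTBF
λ = 1 / 3793 ≈ 2.636e-04 failures/hour
FIT = 1e9 / 3793 ≈ 263644 failures per 1e9 hours (nearest whole number)

λ = 2.636e-04 /h, FIT = 263644


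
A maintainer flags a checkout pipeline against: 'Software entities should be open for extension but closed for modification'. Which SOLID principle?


This describes the Open/Closed Principle (OCP)

Open/Closed Principle (OCP)


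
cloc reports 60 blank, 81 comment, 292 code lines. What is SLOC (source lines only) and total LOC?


Total LOC = blank + comment + code
Total LOC = 60 + 81 + 292 = 433
SLOC (source only) = code = 292

Total LOC: 433, SLOC: 292


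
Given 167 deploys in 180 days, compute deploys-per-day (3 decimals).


Formula: deployments per day = releases / days
= 167 / 180
= 0.928 deploys/day
(equivalently, 6.49 deploys/week)

0.928 deploys/day


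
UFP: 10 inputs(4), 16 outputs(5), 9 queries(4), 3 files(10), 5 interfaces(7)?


UFP = EI*4 + EO*5 + EQ*4 + ILF*10 + EIF*7
UFP = 10*4 + 16*5 + 9*4 + 3*10 + 5*7
UFP = 40 + 80 + 36 + 30 + 35
UFP = 221

221


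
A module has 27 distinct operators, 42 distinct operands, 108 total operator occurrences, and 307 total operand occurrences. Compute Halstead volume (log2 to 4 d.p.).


Formula: V = N * log2(η), where N = N1 + N2 and η = η1 + η2
η = 27 + 42 = 69
N = 108 + 307 = 415
log2(69) ≈ 6.1085
V = 415 * 6.1085 = 2535.03

2535.03


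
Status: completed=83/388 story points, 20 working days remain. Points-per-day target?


Formula: Required rate = Remaining points / Days left
Remaining = 388 - 83 = 305 points
Required rate = 305 / 20 = 15.25 points/day

15.25 points/day


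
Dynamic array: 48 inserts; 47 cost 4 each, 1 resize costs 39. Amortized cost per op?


Formula: Amortized cost = Total cost / Operations
Total cost = (47 * 4) + (1 * 39)
Total cost = 188 + 39 = 227
Amortized = 227 / 48 = 4.7292

4.7292


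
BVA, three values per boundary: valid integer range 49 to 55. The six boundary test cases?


Range: [49, 55]
Boundaries: just below min, min, min+1, max-1, max, just above max
Values: [48, 49, 50, 54, 55, 56]

[48, 49, 50, 54, 55, 56]


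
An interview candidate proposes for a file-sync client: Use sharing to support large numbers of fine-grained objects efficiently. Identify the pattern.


This matches the Flyweight pattern

Flyweight


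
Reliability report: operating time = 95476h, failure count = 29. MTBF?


Formula: MTBF = Total operating time / Number of failures
MTBF = 95476 / 29
MTBF = 3292.28 hours

3292.28 hours


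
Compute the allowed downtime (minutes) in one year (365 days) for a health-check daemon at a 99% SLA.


Formula: allowed downtime = period * (100 - SLA) / 100
Period (year (365 days)) = 525600 minutes
Unavailability fraction = (100 - 99.0) / 100
Allowed downtime = 525600 * (100 - 99.0) / 100
Allowed downtime = 5256.0 minutes

5256.0 minutes


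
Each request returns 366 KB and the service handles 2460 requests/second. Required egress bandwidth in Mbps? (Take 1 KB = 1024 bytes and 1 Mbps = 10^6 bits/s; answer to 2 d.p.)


Formula: Mbps = payload_bytes * RPS * 8 / 1e6
Payload per request = 366 KB = 366 * 1024 = 374784 bytes
Total bytes/sec = 374784 * 2460 = 921968640
Total bits/sec = 921968640 * 8 = 7375749120
Mbps = 7375749120 / 1e6 = 7375.75

7375.75 Mbps


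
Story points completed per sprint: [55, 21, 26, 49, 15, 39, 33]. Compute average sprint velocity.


Formula: Avg velocity = Total points / Number of sprints
Points: [55, 21, 26, 49, 15, 39, 33]
Sum = 55 + 21 + 26 + 49 + 15 + 39 + 33 = 238
Avg velocity = 238 / 7 = 34.0 points/sprint

34.0 points/sprint
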